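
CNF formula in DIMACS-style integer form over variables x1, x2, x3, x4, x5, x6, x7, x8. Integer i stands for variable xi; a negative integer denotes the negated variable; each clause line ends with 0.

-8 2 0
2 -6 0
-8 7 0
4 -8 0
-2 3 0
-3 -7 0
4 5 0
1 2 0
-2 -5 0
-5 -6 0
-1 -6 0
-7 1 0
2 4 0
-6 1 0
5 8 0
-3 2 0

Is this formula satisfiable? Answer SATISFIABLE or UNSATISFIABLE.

SATISFIABLE

x4 occurs only positively in the remaining clauses — set x4 = True.
x6 occurs only negated in the remaining clauses — set x6 = False.
Branch on x1: take x1 = True.
Branch on x2: take x2 = False.
  then x8 is forced to False.
  then x5 is forced to True.
  then x3 is forced to False.
x7 is now unconstrained; take x7 = True.
Every clause has at least one true literal under this assignment.
So x1 = True, x2 = False, x3 = False, x4 = True, x5 = True, x6 = False, x7 = True, x8 = False is a satisfying assignment.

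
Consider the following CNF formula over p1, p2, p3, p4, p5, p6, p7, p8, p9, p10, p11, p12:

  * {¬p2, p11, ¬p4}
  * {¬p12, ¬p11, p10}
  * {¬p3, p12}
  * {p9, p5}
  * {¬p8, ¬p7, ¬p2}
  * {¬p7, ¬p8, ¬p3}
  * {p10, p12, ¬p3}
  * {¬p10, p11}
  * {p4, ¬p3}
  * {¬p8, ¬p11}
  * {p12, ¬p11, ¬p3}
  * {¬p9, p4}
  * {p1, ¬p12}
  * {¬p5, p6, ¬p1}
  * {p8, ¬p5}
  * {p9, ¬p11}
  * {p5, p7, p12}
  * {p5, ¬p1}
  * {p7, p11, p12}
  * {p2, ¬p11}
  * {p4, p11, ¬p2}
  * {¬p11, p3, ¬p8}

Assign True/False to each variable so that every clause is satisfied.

Pure literal: p6 appears only positively; assign p6 = True.
Branch on p1: take p1 = False.
  then p12 is forced to False.
  then p3 is forced to False.
Branch on p2: take p2 = True.
The remaining clauses are satisfied by p4 = True, p5 = False, p7 = True, p8 = False, p9 = True, p10 = False, p11 = True.

p1=0, p2=1, p3=0, p4=1, p5=0, p6=1, p7=1, p8=0, p9=1, p10=0, p11=1, p12=0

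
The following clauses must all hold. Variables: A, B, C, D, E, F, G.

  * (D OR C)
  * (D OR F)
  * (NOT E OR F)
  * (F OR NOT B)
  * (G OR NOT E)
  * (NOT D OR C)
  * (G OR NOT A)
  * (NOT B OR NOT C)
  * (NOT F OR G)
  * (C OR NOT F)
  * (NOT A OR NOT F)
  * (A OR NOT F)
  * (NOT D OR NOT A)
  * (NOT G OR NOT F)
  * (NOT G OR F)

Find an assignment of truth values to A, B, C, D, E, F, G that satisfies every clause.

A = False, B = False, C = True, D = True, E = False, F = False, G = False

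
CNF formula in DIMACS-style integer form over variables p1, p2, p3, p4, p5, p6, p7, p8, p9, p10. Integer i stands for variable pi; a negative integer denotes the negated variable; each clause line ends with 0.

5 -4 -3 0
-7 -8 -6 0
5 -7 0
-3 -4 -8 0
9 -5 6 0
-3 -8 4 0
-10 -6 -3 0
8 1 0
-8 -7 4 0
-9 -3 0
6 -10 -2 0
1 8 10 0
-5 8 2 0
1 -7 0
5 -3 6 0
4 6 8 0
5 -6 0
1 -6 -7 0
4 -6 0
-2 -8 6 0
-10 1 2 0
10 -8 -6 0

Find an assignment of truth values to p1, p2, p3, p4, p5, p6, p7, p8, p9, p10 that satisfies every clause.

p1=1, p2=0, p3=0, p4=0, p5=1, p6=0, p7=0, p8=1, p9=1, p10=1

Check each clause:
  1. (NOT p3 OR NOT p4 OR p5) — p5 is true.
  2. (NOT p6 OR NOT p7 OR NOT p8) — NOT p7 is true.
  3. (p5 OR NOT p7) — NOT p7 is true.
  4. (NOT p8 OR NOT p4 OR NOT p3) — NOT p4 is true.
  5. (p6 OR NOT p5 OR p9) — p9 is true.
  6. (NOT p3 OR p4 OR NOT p8) — NOT p3 is true.
  7. (NOT p3 OR NOT p10 OR NOT p6) — NOT p6 is true.
  8. (p8 OR p1) — p8 is true.
  9. (p4 OR NOT p7 OR NOT p8) — NOT p7 is true.
  10. (NOT p3 OR NOT p9) — NOT p3 is true.
  11. (NOT p10 OR NOT p2 OR p6) — NOT p2 is true.
  12. (p1 OR p8 OR p10) — p8 is true.
  13. (p8 OR p2 OR NOT p5) — p8 is true.
  14. (NOT p7 OR p1) — p1 is true.
  15. (p6 OR p5 OR NOT p3) — p5 is true.
  16. (p8 OR p6 OR p4) — p8 is true.
  17. (p5 OR NOT p6) — NOT p6 is true.
  18. (p1 OR NOT p6 OR NOT p7) — p1 is true.
  19. (NOT p6 OR p4) — NOT p6 is true.
  20. (NOT p8 OR p6 OR NOT p2) — NOT p2 is true.
  21. (p1 OR NOT p10 OR p2) — p1 is true.
  22. (NOT p8 OR p10 OR NOT p6) — p10 is true.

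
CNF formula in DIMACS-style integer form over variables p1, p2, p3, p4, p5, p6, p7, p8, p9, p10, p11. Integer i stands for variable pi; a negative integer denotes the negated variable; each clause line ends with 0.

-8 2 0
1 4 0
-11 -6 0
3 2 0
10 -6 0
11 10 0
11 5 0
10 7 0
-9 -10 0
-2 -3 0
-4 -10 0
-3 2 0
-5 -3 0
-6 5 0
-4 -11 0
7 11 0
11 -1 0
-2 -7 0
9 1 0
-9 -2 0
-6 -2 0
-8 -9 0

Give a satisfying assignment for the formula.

p1 = T, p2 = T, p3 = F, p4 = F, p5 = F, p6 = F, p7 = F, p8 = F, p9 = F, p10 = T, p11 = T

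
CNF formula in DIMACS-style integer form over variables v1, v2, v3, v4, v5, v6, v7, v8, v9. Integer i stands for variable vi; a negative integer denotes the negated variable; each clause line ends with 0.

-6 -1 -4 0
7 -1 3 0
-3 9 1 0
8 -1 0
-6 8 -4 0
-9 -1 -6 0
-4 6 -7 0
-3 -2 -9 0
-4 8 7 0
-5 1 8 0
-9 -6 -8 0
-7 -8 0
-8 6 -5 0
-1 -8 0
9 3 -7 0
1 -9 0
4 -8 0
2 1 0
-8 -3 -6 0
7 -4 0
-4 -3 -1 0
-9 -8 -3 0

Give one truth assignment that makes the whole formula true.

v1=F, v2=T, v3=F, v4=F, v5=F, v6=T, v7=F, v8=F, v9=F

Check each clause:
  1. (~v4 \/ ~v6 \/ ~v1) — ~v4 is true.
  2. (v7 \/ v3 \/ ~v1) — ~v1 is true.
  3. (v1 \/ v9 \/ ~v3) — ~v3 is true.
  4. (v8 \/ ~v1) — ~v1 is true.
  5. (v8 \/ ~v4 \/ ~v6) — ~v4 is true.
  6. (~v6 \/ ~v1 \/ ~v9) — ~v1 is true.
  7. (~v7 \/ v6 \/ ~v4) — ~v7 is true.
  8. (~v2 \/ ~v3 \/ ~v9) — ~v3 is true.
  9. (v7 \/ ~v4 \/ v8) — ~v4 is true.
  10. (~v5 \/ v1 \/ v8) — ~v5 is true.
  11. (~v6 \/ ~v8 \/ ~v9) — ~v8 is true.
  12. (~v7 \/ ~v8) — ~v8 is true.
  13. (~v5 \/ v6 \/ ~v8) — ~v8 is true.
  14. (~v1 \/ ~v8) — ~v8 is true.
  15. (v9 \/ v3 \/ ~v7) — ~v7 is true.
  16. (~v9 \/ v1) — ~v9 is true.
  17. (v4 \/ ~v8) — ~v8 is true.
  18. (v1 \/ v2) — v2 is true.
  19. (~v3 \/ ~v8 \/ ~v6) — ~v8 is true.
  20. (~v4 \/ v7) — ~v4 is true.
  21. (~v4 \/ ~v3 \/ ~v1) — ~v4 is true.
  22. (~v3 \/ ~v9 \/ ~v8) — ~v8 is true.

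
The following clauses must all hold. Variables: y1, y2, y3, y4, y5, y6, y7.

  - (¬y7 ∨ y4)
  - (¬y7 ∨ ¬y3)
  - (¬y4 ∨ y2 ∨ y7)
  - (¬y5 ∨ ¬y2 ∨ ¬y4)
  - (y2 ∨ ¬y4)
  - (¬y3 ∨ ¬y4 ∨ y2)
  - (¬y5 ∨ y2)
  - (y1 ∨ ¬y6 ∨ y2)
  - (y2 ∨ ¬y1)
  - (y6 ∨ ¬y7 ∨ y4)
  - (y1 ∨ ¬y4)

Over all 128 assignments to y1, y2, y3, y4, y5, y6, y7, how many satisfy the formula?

Split on y2, then y4.
  y2=T, y4=T: y6 free; 3 ways for (y1,y3,y5,y7) × 2^1 = 6.
  y2=T, y4=F: forces y7=F; y1, y3, y5, y6 free → 2^4 = 16.
  y2=F, y4=T: a clause becomes empty — 0.
  y2=F, y4=F: remaining (y1,y3,y5,y6,y7) ∈ {(F,F,F,F,F); (F,T,F,F,F)} — 2.
Total: 6 + 16 + 0 + 2 = 24.

24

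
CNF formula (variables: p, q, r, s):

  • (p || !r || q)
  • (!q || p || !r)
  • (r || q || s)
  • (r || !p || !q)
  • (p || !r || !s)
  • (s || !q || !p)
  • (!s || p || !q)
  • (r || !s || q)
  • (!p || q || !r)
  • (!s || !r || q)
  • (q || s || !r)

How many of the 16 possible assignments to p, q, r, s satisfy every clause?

2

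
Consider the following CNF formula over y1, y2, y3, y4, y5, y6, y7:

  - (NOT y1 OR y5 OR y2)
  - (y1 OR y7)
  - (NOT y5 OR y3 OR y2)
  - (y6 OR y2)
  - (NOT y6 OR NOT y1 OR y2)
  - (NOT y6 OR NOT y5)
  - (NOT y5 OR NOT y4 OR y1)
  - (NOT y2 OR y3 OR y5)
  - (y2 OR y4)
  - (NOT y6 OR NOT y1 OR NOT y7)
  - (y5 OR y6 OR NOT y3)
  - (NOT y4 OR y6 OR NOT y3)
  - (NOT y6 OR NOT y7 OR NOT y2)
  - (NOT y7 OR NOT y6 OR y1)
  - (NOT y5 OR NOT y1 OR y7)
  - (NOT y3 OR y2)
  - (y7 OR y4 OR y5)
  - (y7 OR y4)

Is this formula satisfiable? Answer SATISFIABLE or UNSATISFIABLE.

SATISFIABLE

Set y1 = True and propagate.
Try y2 = True.
Try y3 = False.
  then y5 is forced to True.
  then y6 is forced to False.
  then y7 is forced to True.
y4 is now unconstrained; take y4 = False.
So y1=True, y2=True, y3=False, y4=False, y5=True, y6=False, y7=True is a satisfying assignment.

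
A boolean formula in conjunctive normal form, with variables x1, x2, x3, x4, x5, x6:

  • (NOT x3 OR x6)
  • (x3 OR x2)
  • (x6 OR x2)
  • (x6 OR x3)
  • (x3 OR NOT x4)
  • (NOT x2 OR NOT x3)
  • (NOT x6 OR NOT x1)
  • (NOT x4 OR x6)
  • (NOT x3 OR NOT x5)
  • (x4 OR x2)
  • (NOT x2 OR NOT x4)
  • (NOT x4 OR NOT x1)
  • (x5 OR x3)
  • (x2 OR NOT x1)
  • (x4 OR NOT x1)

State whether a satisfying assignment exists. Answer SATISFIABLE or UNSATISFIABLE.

SATISFIABLE

x1 occurs only negated in the remaining clauses — set x1 = False.
Set x2 = False and propagate.
  then x3 is forced to True.
  then x6 is forced to True.
  then x5 is forced to False.
  then x4 is forced to True.
So x1 = 0  x2 = 0  x3 = 1  x4 = 1  x5 = 0  x6 = 1 is a satisfying assignment.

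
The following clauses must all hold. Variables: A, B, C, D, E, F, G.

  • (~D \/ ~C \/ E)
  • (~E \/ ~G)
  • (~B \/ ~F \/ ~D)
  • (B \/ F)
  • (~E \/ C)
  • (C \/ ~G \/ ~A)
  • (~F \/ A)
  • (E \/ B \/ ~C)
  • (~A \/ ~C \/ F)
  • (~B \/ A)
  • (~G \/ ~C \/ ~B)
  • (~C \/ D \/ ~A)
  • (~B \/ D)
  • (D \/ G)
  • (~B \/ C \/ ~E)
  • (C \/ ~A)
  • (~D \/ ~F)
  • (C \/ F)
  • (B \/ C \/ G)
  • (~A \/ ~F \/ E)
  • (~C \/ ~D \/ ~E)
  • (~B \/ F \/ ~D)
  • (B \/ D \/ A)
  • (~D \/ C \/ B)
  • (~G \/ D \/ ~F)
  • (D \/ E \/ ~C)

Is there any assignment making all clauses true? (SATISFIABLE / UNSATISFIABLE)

C = True:
  D = True:
    propagation gives E=True; an empty clause results — contradiction.
  D = False:
    propagation gives A=False, F=False, B=True; an empty clause results — contradiction.
C = False:
  propagation gives E=False, A=False, F=False; an empty clause results — contradiction.
Every branch closes, so no satisfying assignment exists.

UNSATISFIABLE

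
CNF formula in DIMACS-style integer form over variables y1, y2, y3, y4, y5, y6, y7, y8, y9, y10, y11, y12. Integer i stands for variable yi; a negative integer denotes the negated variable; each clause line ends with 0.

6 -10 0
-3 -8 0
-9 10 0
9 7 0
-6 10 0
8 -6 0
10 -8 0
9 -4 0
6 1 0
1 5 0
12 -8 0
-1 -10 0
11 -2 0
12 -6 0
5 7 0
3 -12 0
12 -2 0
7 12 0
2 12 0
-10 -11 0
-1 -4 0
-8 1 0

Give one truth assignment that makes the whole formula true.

Pure literal: y4 appears only negated; assign y4 = False.
Pure literal: y7 appears only positively; assign y7 = True.
Branch on y1: take y1 = True.
  then y10 is forced to False.
  then y9 is forced to False.
  then y6 is forced to False.
  then y8 is forced to False.
The remaining clauses are satisfied by y2 = True, y3 = True, y5 = False, y11 = True, y12 = True.
Every clause has at least one true literal under this assignment.

y1 = T, y2 = T, y3 = T, y4 = F, y5 = F, y6 = F, y7 = T, y8 = F, y9 = F, y10 = F, y11 = T, y12 = T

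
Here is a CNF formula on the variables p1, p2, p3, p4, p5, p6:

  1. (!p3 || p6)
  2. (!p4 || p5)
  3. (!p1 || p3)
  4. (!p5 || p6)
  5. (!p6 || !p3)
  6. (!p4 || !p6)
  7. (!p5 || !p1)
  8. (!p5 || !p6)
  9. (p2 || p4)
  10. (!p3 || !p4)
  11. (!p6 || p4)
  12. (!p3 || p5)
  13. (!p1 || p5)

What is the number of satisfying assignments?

The models are:
  p1=0 p2=1 p3=0 p4=0 p5=0 p6=0
Count: 1.

1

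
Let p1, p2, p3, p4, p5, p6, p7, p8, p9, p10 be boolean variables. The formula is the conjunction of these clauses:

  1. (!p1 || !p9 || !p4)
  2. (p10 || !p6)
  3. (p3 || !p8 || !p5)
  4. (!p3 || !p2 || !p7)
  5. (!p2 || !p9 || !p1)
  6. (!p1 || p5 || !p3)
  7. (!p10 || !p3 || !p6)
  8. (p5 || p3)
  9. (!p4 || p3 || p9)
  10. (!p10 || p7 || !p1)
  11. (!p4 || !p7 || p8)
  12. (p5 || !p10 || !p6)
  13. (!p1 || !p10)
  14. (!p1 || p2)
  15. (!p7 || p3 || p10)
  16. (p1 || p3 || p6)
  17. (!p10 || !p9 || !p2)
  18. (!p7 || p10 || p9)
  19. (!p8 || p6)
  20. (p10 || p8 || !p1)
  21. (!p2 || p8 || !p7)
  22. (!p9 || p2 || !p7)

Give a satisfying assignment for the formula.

p1=False  p2=False  p3=True  p4=False  p5=True  p6=False  p7=False  p8=False  p9=True  p10=True

Pure literal: p4 appears only negated; assign p4 = False.
Try p1 = False.
Branch on p2: take p2 = False.
Try p3 = True.
For the remaining variables, p5 = True, p6 = False, p7 = False, p8 = False, p9 = True, p10 = True works.
Check each clause:
  1. (!p4 || !p9 || !p1) — !p4 is true.
  2. (p10 || !p6) — !p6 is true.
  3. (!p5 || !p8 || p3) — !p8 is true.
  4. (!p3 || !p2 || !p7) — !p7 is true.
  5. (!p1 || !p2 || !p9) — !p1 is true.
  6. (p5 || !p3 || !p1) — p5 is true.
  7. (!p10 || !p6 || !p3) — !p6 is true.
  8. (p3 || p5) — p3 is true.
  9. (!p4 || p3 || p9) — p9 is true.
  10. (!p1 || p7 || !p10) — !p1 is true.
  11. (!p7 || p8 || !p4) — !p7 is true.
  12. (p5 || !p6 || !p10) — !p6 is true.
  13. (!p10 || !p1) — !p1 is true.
  14. (p2 || !p1) — !p1 is true.
  15. (p3 || !p7 || p10) — !p7 is true.
  16. (p6 || p3 || p1) — p3 is true.
  17. (!p9 || !p2 || !p10) — !p2 is true.
  18. (p9 || !p7 || p10) — p9 is true.
  19. (!p8 || p6) — !p8 is true.
  20. (p8 || !p1 || p10) — p10 is true.
  21. (!p7 || !p2 || p8) — !p7 is true.
  22. (!p9 || !p7 || p2) — !p7 is true.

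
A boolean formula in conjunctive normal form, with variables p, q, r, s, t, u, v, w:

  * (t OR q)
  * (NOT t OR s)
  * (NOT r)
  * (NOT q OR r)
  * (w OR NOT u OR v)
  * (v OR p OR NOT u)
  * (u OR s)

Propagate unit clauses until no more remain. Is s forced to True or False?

True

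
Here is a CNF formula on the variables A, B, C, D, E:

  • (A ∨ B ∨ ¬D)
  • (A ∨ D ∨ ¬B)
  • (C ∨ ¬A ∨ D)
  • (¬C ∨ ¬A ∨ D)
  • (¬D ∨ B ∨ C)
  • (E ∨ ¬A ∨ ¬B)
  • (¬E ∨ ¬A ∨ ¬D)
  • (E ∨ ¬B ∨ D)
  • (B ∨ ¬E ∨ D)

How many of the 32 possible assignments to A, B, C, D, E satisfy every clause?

The models are:
  A=0 B=0 C=0 D=0 E=0
  A=0 B=0 C=1 D=0 E=0
  A=0 B=1 C=0 D=1 E=0
  A=0 B=1 C=0 D=1 E=1
  A=0 B=1 C=1 D=1 E=0
  A=0 B=1 C=1 D=1 E=1
  A=1 B=0 C=1 D=1 E=0
That's 7 in total.

7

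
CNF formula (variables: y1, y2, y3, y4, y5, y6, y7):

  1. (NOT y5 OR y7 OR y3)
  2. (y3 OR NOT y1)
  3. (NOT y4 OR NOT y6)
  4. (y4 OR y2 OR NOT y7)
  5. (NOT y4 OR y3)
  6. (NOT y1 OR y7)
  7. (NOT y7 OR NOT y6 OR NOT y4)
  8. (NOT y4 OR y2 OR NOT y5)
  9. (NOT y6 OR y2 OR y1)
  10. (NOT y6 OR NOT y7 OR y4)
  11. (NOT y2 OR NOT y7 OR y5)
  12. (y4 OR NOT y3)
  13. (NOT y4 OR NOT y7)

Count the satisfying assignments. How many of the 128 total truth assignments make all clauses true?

The models are:
  y1=0 y2=0 y3=0 y4=0 y5=0 y6=0 y7=0
  y1=0 y2=0 y3=1 y4=1 y5=0 y6=0 y7=0
  y1=0 y2=1 y3=0 y4=0 y5=0 y6=0 y7=0
  y1=0 y2=1 y3=0 y4=0 y5=0 y6=1 y7=0
  y1=0 y2=1 y3=0 y4=0 y5=1 y6=0 y7=1
  y1=0 y2=1 y3=1 y4=1 y5=0 y6=0 y7=0
  y1=0 y2=1 y3=1 y4=1 y5=1 y6=0 y7=0
Count: 7.

7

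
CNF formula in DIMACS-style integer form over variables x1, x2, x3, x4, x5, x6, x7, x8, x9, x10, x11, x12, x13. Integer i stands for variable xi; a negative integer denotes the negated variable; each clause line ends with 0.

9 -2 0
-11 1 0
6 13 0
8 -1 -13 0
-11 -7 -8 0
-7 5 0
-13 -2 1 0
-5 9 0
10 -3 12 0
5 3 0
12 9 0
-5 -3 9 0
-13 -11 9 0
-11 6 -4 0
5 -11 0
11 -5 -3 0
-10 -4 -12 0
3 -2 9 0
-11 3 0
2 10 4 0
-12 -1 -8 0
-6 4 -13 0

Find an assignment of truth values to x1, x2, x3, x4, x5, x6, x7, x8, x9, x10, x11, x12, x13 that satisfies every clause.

x1 = False, x2 = False, x3 = True, x4 = True, x5 = False, x6 = True, x7 = False, x8 = False, x9 = False, x10 = False, x11 = False, x12 = True, x13 = False

Check each clause:
  1. (x9 OR NOT x2) — NOT x2 is true.
  2. (NOT x11 OR x1) — NOT x11 is true.
  3. (x6 OR x13) — x6 is true.
  4. (NOT x1 OR x8 OR NOT x13) — NOT x13 is true.
  5. (NOT x8 OR NOT x7 OR NOT x11) — NOT x8 is true.
  6. (NOT x7 OR x5) — NOT x7 is true.
  7. (NOT x13 OR NOT x2 OR x1) — NOT x13 is true.
  8. (x9 OR NOT x5) — NOT x5 is true.
  9. (NOT x3 OR x10 OR x12) — x12 is true.
  10. (x3 OR x5) — x3 is true.
  11. (x9 OR x12) — x12 is true.
  12. (NOT x5 OR x9 OR NOT x3) — NOT x5 is true.
  13. (NOT x13 OR NOT x11 OR x9) — NOT x13 is true.
  14. (x6 OR NOT x4 OR NOT x11) — NOT x11 is true.
  15. (x5 OR NOT x11) — NOT x11 is true.
  16. (NOT x3 OR NOT x5 OR x11) — NOT x5 is true.
  17. (NOT x12 OR NOT x10 OR NOT x4) — NOT x10 is true.
  18. (NOT x2 OR x3 OR x9) — x3 is true.
  19. (NOT x11 OR x3) — x3 is true.
  20. (x2 OR x4 OR x10) — x4 is true.
  21. (NOT x1 OR NOT x8 OR NOT x12) — NOT x8 is true.
  22. (NOT x6 OR x4 OR NOT x13) — NOT x13 is true.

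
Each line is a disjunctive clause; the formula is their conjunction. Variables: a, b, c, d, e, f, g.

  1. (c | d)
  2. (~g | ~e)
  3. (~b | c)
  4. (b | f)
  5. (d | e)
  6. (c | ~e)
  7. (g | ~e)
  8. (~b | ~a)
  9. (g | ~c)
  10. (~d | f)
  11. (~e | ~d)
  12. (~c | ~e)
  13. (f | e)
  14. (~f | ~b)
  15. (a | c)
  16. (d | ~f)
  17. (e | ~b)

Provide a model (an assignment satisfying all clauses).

Try a = False.
  then c is forced to True.
  then g is forced to True.
  then e is forced to False.
  then d is forced to True.
  then f is forced to True.
  then b is forced to False.
Check each clause:
  1. (c | d) — c is true.
  2. (~g | ~e) — ~e is true.
  3. (c | ~b) — c is true.
  4. (f | b) — f is true.
  5. (d | e) — d is true.
  6. (~e | c) — c is true.
  7. (g | ~e) — ~e is true.
  8. (~a | ~b) — ~a is true.
  9. (g | ~c) — g is true.
  10. (~d | f) — f is true.
  11. (~e | ~d) — ~e is true.
  12. (~e | ~c) — ~e is true.
  13. (f | e) — f is true.
  14. (~f | ~b) — ~b is true.
  15. (c | a) — c is true.
  16. (~f | d) — d is true.
  17. (~b | e) — ~b is true.

a=False, b=False, c=True, d=True, e=False, f=True, g=True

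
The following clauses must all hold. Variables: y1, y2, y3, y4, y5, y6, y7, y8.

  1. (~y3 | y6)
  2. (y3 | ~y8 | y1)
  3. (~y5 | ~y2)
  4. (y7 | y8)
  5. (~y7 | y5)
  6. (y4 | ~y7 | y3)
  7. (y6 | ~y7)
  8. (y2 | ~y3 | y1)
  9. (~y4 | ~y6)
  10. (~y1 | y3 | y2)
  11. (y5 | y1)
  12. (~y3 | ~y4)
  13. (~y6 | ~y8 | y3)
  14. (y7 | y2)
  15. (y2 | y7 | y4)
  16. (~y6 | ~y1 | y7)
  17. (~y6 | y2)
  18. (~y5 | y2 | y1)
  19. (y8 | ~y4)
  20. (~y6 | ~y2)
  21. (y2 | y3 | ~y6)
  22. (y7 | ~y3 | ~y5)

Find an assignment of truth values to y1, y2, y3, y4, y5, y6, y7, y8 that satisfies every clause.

y1 = True, y2 = True, y3 = False, y4 = True, y5 = False, y6 = False, y7 = False, y8 = True

Branch on y1: take y1 = True.
Branch on y2: take y2 = True.
  then y5 is forced to False.
  then y7 is forced to False.
  then y8 is forced to True.
  then y6 is forced to False.
  then y3 is forced to False.
y4 is now unconstrained; take y4 = True.
Check each clause:
  1. (y6 | ~y3) — ~y3 is true.
  2. (~y8 | y1 | y3) — y1 is true.
  3. (~y2 | ~y5) — ~y5 is true.
  4. (y7 | y8) — y8 is true.
  5. (~y7 | y5) — ~y7 is true.
  6. (~y7 | y4 | y3) — ~y7 is true.
  7. (y6 | ~y7) — ~y7 is true.
  8. (~y3 | y1 | y2) — y1 is true.
  9. (~y4 | ~y6) — ~y6 is true.
  10. (y2 | y3 | ~y1) — y2 is true.
  11. (y1 | y5) — y1 is true.
  12. (~y3 | ~y4) — ~y3 is true.
  13. (y3 | ~y6 | ~y8) — ~y6 is true.
  14. (y7 | y2) — y2 is true.
  15. (y2 | y4 | y7) — y2 is true.
  16. (~y6 | ~y1 | y7) — ~y6 is true.
  17. (~y6 | y2) — y2 is true.
  18. (y1 | y2 | ~y5) — y1 is true.
  19. (y8 | ~y4) — y8 is true.
  20. (~y2 | ~y6) — ~y6 is true.
  21. (y3 | y2 | ~y6) — y2 is true.
  22. (y7 | ~y5 | ~y3) — ~y5 is true.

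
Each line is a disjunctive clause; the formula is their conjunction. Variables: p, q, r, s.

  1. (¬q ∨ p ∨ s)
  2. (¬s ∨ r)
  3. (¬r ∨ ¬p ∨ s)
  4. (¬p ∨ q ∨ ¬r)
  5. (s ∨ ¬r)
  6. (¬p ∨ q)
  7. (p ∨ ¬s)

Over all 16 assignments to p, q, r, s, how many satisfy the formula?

3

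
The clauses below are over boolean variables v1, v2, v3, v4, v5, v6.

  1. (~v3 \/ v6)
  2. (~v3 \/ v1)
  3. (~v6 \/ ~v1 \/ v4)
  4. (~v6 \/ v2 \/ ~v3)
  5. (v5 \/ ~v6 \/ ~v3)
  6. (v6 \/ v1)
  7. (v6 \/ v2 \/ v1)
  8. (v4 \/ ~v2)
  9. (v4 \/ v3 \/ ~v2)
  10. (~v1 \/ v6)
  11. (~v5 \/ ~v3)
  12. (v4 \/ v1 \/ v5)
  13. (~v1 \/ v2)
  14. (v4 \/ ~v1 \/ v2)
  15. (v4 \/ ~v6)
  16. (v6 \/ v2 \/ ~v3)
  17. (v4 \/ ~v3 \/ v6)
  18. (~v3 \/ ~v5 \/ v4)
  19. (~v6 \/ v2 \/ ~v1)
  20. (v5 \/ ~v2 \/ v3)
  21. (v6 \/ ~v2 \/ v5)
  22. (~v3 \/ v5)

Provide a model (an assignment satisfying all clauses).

v1=False, v2=False, v3=False, v4=True, v5=False, v6=True

Pure literal: v4 appears only positively; assign v4 = True.
Branch on v1: take v1 = False.
  then v3 is forced to False.
  then v6 is forced to True.
Set v2 = False and propagate.
v5 is now unconstrained; take v5 = False.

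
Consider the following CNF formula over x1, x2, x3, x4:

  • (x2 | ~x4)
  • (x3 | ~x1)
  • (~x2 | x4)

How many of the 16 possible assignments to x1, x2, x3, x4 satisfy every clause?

6

The models are:
  x1=0 x2=0 x3=0 x4=0
  x1=0 x2=0 x3=1 x4=0
  x1=0 x2=1 x3=0 x4=1
  x1=0 x2=1 x3=1 x4=1
  x1=1 x2=0 x3=1 x4=0
  x1=1 x2=1 x3=1 x4=1
That's 6 in total.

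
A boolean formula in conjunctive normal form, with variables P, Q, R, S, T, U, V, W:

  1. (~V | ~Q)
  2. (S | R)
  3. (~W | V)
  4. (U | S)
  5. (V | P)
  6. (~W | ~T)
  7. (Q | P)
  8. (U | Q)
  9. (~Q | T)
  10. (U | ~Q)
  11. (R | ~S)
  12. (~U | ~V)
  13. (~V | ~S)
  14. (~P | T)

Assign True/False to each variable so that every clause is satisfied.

P=True, Q=True, R=True, S=True, T=True, U=True, V=False, W=False

R occurs only positively in the remaining clauses — set R = True.
Pure literal: W appears only negated; assign W = False.
Try P = True.
  then T is forced to True.
The remaining clauses are satisfied by Q = True, S = True, U = True, V = False.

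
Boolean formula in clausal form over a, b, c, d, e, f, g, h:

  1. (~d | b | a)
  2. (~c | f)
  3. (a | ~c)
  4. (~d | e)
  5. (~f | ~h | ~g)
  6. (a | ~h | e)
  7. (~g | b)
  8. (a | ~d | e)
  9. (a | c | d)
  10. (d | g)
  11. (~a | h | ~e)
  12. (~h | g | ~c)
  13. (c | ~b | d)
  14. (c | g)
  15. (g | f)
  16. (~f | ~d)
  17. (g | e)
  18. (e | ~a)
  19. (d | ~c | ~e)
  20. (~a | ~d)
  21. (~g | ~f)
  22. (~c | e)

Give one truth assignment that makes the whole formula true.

Set a = False and propagate.
  then c is forced to False.
  then d is forced to True.
  then b is forced to True.
  then e is forced to True.
  then g is forced to True.
  then f is forced to False.
h is now unconstrained; take h = True.
Every clause has at least one true literal under this assignment.

a=0  b=1  c=0  d=1  e=1  f=0  g=1  h=1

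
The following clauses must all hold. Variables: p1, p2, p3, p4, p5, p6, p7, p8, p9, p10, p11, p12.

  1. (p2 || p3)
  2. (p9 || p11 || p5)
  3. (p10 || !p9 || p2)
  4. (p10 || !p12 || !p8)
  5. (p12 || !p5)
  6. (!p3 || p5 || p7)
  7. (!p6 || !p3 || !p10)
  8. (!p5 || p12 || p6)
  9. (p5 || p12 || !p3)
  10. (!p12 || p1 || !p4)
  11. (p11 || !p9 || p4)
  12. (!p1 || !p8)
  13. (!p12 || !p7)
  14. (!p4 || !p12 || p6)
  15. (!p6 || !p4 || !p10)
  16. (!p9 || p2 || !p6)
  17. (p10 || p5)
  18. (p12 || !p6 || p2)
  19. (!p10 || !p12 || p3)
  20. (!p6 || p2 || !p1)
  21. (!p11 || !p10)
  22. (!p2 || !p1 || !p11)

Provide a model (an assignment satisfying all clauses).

p1=0, p2=1, p3=0, p4=0, p5=1, p6=1, p7=0, p8=0, p9=1, p10=0, p11=1, p12=1

p8 occurs only negated in the remaining clauses — set p8 = False.
Branch on p1: take p1 = False.
The remaining clauses are satisfied by p2 = True, p3 = False, p4 = False, p5 = True, p6 = True, p7 = False, p9 = True, p10 = False, p11 = True, p12 = True.
Every clause has at least one true literal under this assignment.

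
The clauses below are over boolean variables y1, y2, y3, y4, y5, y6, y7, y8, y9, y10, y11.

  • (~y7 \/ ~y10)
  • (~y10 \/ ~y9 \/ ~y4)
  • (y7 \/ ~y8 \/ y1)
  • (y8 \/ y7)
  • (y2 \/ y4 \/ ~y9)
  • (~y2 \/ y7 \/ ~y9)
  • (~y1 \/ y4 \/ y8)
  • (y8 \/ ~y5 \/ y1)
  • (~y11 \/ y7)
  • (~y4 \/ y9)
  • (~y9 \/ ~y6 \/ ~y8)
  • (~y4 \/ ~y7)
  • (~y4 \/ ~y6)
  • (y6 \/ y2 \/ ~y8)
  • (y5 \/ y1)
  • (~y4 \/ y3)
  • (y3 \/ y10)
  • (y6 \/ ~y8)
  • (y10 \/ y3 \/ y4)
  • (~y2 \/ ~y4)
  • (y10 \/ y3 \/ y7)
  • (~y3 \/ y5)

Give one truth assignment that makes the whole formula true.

y1=T  y2=F  y3=T  y4=F  y5=T  y6=T  y7=F  y8=T  y9=F  y10=F  y11=F

Check each clause:
  1. (~y7 \/ ~y10) — ~y7 is true.
  2. (~y9 \/ ~y10 \/ ~y4) — ~y4 is true.
  3. (y7 \/ ~y8 \/ y1) — y1 is true.
  4. (y8 \/ y7) — y8 is true.
  5. (y4 \/ ~y9 \/ y2) — ~y9 is true.
  6. (~y2 \/ ~y9 \/ y7) — ~y2 is true.
  7. (y4 \/ y8 \/ ~y1) — y8 is true.
  8. (~y5 \/ y1 \/ y8) — y8 is true.
  9. (~y11 \/ y7) — ~y11 is true.
  10. (y9 \/ ~y4) — ~y4 is true.
  11. (~y6 \/ ~y9 \/ ~y8) — ~y9 is true.
  12. (~y7 \/ ~y4) — ~y7 is true.
  13. (~y4 \/ ~y6) — ~y4 is true.
  14. (y6 \/ y2 \/ ~y8) — y6 is true.
  15. (y1 \/ y5) — y1 is true.
  16. (~y4 \/ y3) — y3 is true.
  17. (y10 \/ y3) — y3 is true.
  18. (~y8 \/ y6) — y6 is true.
  19. (y4 \/ y3 \/ y10) — y3 is true.
  20. (~y4 \/ ~y2) — ~y4 is true.
  21. (y10 \/ y3 \/ y7) — y3 is true.
  22. (y5 \/ ~y3) — y5 is true.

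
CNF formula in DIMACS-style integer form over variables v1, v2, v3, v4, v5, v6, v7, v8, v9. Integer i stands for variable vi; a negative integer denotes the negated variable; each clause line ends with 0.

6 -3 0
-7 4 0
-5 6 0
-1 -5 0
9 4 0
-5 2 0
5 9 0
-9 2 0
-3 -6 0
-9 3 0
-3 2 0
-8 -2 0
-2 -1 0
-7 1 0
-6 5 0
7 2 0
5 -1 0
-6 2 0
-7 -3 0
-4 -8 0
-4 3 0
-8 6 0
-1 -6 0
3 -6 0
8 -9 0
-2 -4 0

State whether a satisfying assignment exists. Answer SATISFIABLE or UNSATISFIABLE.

UNSATISFIABLE

v2 = True:
  propagation gives v8=False, v1=False, v7=False, v9=False; an empty clause results — contradiction.
v2 = False:
  propagation gives v5=False, v9=True; an empty clause results — contradiction.
Every branch closes, so no satisfying assignment exists.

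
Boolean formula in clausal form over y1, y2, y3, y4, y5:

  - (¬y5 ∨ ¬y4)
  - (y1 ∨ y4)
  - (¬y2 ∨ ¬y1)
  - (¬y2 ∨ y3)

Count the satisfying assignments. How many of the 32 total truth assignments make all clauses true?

9

Split on y1, then y2.
  y1=1, y2=1: a clause becomes empty — 0.
  y1=1, y2=0: y3 free; 3 ways for (y4,y5) × 2^1 = 6.
  y1=0, y2=1: remaining (y3,y4,y5) ∈ {(1,1,0)} — 1.
  y1=0, y2=0: remaining (y3,y4,y5) ∈ {(0,1,0); (1,1,0)} — 2.
Total: 0 + 6 + 1 + 2 = 9.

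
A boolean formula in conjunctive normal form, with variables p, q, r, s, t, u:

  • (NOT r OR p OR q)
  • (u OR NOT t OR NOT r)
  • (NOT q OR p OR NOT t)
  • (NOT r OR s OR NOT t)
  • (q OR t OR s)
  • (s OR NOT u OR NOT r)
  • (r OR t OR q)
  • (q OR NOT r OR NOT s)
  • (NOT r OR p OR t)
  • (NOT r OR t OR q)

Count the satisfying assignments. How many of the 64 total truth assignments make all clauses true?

Case analysis on r and t:
  r=T, t=T: remaining (p,q,s,u) ∈ {(T,T,T,T)} — 1.
  r=T, t=F: remaining (p,q,s,u) ∈ {(T,T,F,F); (T,T,T,F); (T,T,T,T)} — 3.
  r=F, t=T: s, u free; 3 ways for (p,q) × 2^2 = 12.
  r=F, t=F: forces q=T; p, s, u free → 2^3 = 8.
Total: 1 + 3 + 12 + 8 = 24.

24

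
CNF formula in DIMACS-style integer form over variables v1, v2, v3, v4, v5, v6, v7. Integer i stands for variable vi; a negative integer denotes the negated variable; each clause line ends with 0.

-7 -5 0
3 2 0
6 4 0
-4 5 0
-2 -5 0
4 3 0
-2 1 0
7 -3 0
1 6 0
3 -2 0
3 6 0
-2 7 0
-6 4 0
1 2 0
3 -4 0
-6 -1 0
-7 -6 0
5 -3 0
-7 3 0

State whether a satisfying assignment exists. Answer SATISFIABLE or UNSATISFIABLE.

UNSATISFIABLE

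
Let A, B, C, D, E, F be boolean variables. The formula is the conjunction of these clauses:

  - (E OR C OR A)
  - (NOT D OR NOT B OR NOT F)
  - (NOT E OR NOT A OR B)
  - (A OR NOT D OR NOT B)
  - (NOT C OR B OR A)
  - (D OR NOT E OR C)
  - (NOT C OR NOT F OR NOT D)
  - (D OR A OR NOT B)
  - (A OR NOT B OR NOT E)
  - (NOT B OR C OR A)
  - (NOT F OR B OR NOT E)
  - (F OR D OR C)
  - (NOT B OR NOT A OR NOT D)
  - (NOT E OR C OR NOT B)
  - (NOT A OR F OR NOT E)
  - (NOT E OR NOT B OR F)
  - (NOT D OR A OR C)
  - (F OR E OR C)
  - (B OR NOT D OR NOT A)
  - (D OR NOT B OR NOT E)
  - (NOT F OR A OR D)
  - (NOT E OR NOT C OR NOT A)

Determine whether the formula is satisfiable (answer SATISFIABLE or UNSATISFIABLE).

Set A = True and propagate.
The remaining clauses are satisfied by B = True, C = True, D = False, E = False, F = False.
So A=True, B=True, C=True, D=False, E=False, F=False is a satisfying assignment.

SATISFIABLE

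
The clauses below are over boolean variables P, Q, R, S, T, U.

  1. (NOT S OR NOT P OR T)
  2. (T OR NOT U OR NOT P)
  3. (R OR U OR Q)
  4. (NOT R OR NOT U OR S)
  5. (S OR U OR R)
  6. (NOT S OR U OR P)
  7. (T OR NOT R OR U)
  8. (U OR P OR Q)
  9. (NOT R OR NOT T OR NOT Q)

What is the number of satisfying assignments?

Case analysis on U and R:
  U=1, R=1: remaining (P,Q,S,T) ∈ {(0,0,1,0); (0,0,1,1); (0,1,1,0); (1,0,1,1)} — 4.
  U=1, R=0: Q, S free; 3 ways for (P,T) × 2^2 = 12.
  U=0, R=1: remaining (P,Q,S,T) ∈ {(1,0,0,1); (1,0,1,1)} — 2.
  U=0, R=0: remaining (P,Q,S,T) ∈ {(1,1,1,1)} — 1.
Total: 4 + 12 + 2 + 1 = 19.

19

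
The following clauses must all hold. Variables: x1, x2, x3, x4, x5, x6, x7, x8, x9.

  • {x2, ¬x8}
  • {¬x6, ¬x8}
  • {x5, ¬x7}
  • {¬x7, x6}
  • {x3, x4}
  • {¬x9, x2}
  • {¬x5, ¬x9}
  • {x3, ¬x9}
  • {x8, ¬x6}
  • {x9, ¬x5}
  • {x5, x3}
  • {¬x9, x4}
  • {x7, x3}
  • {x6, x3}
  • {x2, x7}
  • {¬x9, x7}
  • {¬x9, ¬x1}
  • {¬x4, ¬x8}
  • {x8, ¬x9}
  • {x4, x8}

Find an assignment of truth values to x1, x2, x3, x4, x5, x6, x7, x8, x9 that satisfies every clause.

x1=F  x2=T  x3=T  x4=F  x5=F  x6=F  x7=F  x8=T  x9=F

Check each clause:
  1. {x2, ¬x8} — x2 is true.
  2. {¬x6, ¬x8} — ¬x6 is true.
  3. {x5, ¬x7} — ¬x7 is true.
  4. {x6, ¬x7} — ¬x7 is true.
  5. {x3, x4} — x3 is true.
  6. {¬x9, x2} — x2 is true.
  7. {¬x5, ¬x9} — ¬x5 is true.
  8. {¬x9, x3} — x3 is true.
  9. {x8, ¬x6} — x8 is true.
  10. {¬x5, x9} — ¬x5 is true.
  11. {x3, x5} — x3 is true.
  12. {¬x9, x4} — ¬x9 is true.
  13. {x7, x3} — x3 is true.
  14. {x3, x6} — x3 is true.
  15. {x2, x7} — x2 is true.
  16. {¬x9, x7} — ¬x9 is true.
  17. {¬x1, ¬x9} — ¬x1 is true.
  18. {¬x8, ¬x4} — ¬x4 is true.
  19. {¬x9, x8} — x8 is true.
  20. {x4, x8} — x8 is true.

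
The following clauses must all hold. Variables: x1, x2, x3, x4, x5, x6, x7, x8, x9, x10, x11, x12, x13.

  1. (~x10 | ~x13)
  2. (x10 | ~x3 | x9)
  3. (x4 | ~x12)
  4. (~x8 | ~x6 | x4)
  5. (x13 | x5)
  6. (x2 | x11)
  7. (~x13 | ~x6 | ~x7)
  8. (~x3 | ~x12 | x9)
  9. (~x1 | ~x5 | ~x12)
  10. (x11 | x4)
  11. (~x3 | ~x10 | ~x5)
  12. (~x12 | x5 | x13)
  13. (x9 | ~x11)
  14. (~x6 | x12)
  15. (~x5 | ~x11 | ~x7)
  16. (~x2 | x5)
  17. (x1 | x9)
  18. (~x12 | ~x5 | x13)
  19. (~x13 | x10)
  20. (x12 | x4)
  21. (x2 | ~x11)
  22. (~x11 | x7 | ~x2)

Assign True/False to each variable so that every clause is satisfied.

x1=False, x2=True, x3=True, x4=True, x5=True, x6=False, x7=False, x8=False, x9=True, x10=False, x11=False, x12=False, x13=False

Check each clause:
  1. (~x10 | ~x13) — ~x13 is true.
  2. (x10 | x9 | ~x3) — x9 is true.
  3. (~x12 | x4) — x4 is true.
  4. (~x6 | ~x8 | x4) — ~x8 is true.
  5. (x5 | x13) — x5 is true.
  6. (x2 | x11) — x2 is true.
  7. (~x6 | ~x13 | ~x7) — ~x7 is true.
  8. (~x12 | ~x3 | x9) — x9 is true.
  9. (~x5 | ~x1 | ~x12) — ~x12 is true.
  10. (x11 | x4) — x4 is true.
  11. (~x3 | ~x5 | ~x10) — ~x10 is true.
  12. (x5 | x13 | ~x12) — ~x12 is true.
  13. (~x11 | x9) — x9 is true.
  14. (~x6 | x12) — ~x6 is true.
  15. (~x11 | ~x7 | ~x5) — ~x7 is true.
  16. (x5 | ~x2) — x5 is true.
  17. (x1 | x9) — x9 is true.
  18. (x13 | ~x5 | ~x12) — ~x12 is true.
  19. (x10 | ~x13) — ~x13 is true.
  20. (x4 | x12) — x4 is true.
  21. (x2 | ~x11) — x2 is true.
  22. (x7 | ~x11 | ~x2) — ~x11 is true.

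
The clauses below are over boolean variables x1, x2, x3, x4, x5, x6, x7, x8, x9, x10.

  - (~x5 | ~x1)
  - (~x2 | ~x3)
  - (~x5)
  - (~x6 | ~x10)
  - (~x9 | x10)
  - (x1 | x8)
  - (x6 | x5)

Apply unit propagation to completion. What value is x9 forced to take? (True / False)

False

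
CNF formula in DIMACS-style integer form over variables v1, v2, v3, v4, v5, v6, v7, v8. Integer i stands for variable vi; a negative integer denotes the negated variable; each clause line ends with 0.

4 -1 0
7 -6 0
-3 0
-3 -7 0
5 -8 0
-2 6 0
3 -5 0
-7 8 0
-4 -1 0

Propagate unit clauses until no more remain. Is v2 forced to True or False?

(NOT v3) stands alone — v3 = False.
From (v3 OR NOT v5) and v3 = False: v5 = False.
(v5 OR NOT v8) with v5 = False leaves only NOT v8, so v8 = False.
In (NOT v7 OR v8), v8 is now false; NOT v7 must hold, so v7 = False.
In (NOT v6 OR v7), v7 is now false; NOT v6 must hold, so v6 = False.
From (NOT v2 OR v6) and v6 = False: v2 = False.

False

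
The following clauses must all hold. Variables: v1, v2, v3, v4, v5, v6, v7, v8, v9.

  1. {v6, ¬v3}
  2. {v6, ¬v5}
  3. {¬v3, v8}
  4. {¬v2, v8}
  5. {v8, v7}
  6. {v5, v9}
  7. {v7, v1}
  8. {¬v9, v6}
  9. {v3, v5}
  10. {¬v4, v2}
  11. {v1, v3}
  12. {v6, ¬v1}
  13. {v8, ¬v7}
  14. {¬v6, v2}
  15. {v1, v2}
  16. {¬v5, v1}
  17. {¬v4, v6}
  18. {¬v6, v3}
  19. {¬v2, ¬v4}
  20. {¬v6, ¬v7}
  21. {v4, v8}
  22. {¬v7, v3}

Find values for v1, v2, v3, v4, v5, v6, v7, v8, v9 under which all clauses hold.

v1 = True, v2 = True, v3 = True, v4 = False, v5 = False, v6 = True, v7 = False, v8 = True, v9 = True

v8 occurs only positively in the remaining clauses — set v8 = True.
Branch on v1: take v1 = True.
  then v6 is forced to True.
  then v2 is forced to True.
  then v3 is forced to True.
  then v4 is forced to False.
  then v7 is forced to False.
Branch on v5: take v5 = False.
  then v9 is forced to True.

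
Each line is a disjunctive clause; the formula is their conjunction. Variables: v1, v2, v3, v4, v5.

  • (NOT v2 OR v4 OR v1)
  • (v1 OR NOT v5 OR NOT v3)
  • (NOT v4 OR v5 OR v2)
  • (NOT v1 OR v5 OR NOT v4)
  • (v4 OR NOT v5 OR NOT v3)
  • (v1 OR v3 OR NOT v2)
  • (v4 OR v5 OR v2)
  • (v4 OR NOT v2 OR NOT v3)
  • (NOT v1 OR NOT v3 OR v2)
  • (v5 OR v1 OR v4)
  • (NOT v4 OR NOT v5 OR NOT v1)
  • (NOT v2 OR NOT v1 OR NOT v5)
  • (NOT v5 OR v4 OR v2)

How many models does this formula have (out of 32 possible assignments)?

The models are:
  v1=0 v2=0 v3=0 v4=1 v5=1
  v1=0 v2=1 v3=1 v4=1 v5=0
  v1=1 v2=1 v3=0 v4=0 v5=0
That's 3 in total.

3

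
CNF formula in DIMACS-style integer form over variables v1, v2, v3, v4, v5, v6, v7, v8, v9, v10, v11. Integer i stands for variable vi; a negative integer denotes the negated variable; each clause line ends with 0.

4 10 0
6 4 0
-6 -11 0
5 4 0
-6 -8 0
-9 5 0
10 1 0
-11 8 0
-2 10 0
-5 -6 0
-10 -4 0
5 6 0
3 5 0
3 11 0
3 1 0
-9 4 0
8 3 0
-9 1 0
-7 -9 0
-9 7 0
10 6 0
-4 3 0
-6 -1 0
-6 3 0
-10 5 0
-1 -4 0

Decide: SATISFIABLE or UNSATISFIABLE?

UNSATISFIABLE

v6 = True:
  propagation gives v11=False, v8=False, v5=False, v4=True; an empty clause results — contradiction.
v6 = False:
  propagation gives v4=True, v10=False; an empty clause results — contradiction.
Every branch closes, so no satisfying assignment exists.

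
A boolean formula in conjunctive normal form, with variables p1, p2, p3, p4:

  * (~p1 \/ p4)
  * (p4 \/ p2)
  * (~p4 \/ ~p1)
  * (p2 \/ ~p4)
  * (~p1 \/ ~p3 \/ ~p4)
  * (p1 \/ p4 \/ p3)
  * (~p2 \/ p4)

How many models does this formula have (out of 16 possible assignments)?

The models are:
  p1=F p2=T p3=F p4=T
  p1=F p2=T p3=T p4=T
That's 2 in total.

2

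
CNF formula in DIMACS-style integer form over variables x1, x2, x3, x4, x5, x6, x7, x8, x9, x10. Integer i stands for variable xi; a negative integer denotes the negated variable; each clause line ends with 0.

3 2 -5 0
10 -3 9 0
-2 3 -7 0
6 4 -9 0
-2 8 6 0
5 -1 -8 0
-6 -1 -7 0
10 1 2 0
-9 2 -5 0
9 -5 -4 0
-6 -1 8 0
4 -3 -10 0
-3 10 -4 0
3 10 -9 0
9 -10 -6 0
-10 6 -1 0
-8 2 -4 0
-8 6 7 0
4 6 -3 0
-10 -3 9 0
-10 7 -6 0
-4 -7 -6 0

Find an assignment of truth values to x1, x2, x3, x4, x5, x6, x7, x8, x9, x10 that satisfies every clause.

x1=False, x2=True, x3=True, x4=False, x5=True, x6=True, x7=False, x8=True, x9=True, x10=False

Check each clause:
  1. (!x5 || x3 || x2) — x2 is true.
  2. (x9 || x10 || !x3) — x9 is true.
  3. (x3 || !x7 || !x2) — !x7 is true.
  4. (!x9 || x4 || x6) — x6 is true.
  5. (x8 || !x2 || x6) — x8 is true.
  6. (x5 || !x1 || !x8) — x5 is true.
  7. (!x6 || !x7 || !x1) — !x7 is true.
  8. (x1 || x10 || x2) — x2 is true.
  9. (!x5 || x2 || !x9) — x2 is true.
  10. (x9 || !x5 || !x4) — x9 is true.
  11. (x8 || !x6 || !x1) — x8 is true.
  12. (!x3 || x4 || !x10) — !x10 is true.
  13. (x10 || !x3 || !x4) — !x4 is true.
  14. (x3 || x10 || !x9) — x3 is true.
  15. (!x10 || !x6 || x9) — x9 is true.
  16. (x6 || !x10 || !x1) — !x10 is true.
  17. (x2 || !x8 || !x4) — x2 is true.
  18. (x7 || !x8 || x6) — x6 is true.
  19. (!x3 || x6 || x4) — x6 is true.
  20. (!x10 || !x3 || x9) — x9 is true.
  21. (x7 || !x10 || !x6) — !x10 is true.
  22. (!x6 || !x4 || !x7) — !x7 is true.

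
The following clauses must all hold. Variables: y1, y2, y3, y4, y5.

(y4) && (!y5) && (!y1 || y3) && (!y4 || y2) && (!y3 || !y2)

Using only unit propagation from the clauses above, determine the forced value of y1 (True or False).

(y4) stands alone — y4 = True.
(!y5) stands alone — y5 = False.
In (y2 || !y4), !y4 is now false; y2 must hold, so y2 = True.
In (!y3 || !y2), !y2 is now false; !y3 must hold, so y3 = False.
From (!y1 || y3) and y3 = False: y1 = False.

False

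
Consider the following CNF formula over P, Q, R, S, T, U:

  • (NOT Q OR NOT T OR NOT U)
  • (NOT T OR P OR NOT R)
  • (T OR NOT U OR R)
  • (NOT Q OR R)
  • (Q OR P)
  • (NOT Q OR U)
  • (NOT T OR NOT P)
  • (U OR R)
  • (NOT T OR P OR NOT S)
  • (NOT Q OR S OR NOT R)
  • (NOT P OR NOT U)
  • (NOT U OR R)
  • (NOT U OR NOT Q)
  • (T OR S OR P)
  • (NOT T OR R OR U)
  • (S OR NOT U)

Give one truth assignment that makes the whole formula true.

Branch on P: take P = True.
  then T is forced to False.
  then U is forced to False.
  then Q is forced to False.
  then R is forced to True.
S is now unconstrained; take S = False.
Every clause has at least one true literal under this assignment.

P=T, Q=F, R=T, S=F, T=F, U=F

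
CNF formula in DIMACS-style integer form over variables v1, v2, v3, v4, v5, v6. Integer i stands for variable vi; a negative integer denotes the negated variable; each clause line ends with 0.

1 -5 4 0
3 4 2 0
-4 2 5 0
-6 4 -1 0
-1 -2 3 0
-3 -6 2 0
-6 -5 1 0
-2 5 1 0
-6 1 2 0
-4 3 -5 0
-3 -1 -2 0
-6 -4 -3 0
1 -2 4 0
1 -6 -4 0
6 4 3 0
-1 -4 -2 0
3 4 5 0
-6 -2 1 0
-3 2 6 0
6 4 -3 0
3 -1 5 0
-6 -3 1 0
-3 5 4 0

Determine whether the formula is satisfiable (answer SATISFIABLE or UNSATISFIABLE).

SATISFIABLE

Branch on v1: take v1 = False.
Try v2 = True.
  then v5 is forced to True.
  then v4 is forced to True.
  then v6 is forced to False.
  then v3 is forced to True.
So v1=F, v2=T, v3=T, v4=T, v5=T, v6=F is a satisfying assignment.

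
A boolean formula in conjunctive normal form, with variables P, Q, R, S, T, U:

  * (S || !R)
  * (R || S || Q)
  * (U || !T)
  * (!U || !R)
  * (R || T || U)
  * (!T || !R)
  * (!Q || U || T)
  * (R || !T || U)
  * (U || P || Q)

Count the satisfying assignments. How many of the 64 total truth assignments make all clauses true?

13

Split on R, then U.
  R=T, U=T: a clause becomes empty — 0.
  R=T, U=F: remaining (P,Q,S,T) ∈ {(T,F,T,F)} — 1.
  R=F, U=T: P, T free; 3 ways for (Q,S) × 2^2 = 12.
  R=F, U=F: a clause becomes empty — 0.
Total: 0 + 1 + 12 + 0 = 13.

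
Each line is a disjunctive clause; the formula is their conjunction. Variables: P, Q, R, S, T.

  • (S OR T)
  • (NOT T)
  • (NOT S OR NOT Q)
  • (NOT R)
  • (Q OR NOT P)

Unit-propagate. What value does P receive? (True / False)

False

(NOT T) is a unit clause: T = False.
From (S OR T) and T = False: S = True.
(NOT S OR NOT Q) with S = True leaves only NOT Q, so Q = False.
(NOT R) stands alone — R = False.
(Q OR NOT P): since Q = False, the clause reduces to (NOT P). P = False.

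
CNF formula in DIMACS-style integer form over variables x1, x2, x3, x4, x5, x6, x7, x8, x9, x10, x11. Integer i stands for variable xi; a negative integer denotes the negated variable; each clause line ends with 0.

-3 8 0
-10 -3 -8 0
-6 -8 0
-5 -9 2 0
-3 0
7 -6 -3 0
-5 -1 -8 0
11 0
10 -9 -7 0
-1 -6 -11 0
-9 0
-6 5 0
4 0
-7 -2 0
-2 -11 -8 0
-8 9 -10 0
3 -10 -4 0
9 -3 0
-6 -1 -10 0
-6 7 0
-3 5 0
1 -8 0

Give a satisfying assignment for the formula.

Unit propagation: (¬x3) forces x3 = False.
The clause (x11) is unit: x11 must be True.
Unit propagation: (¬x9) forces x9 = False.
The clause (x4) is unit: x4 must be True.
The clause (¬x10) is unit: x10 must be False.
x6 occurs only negated in the remaining clauses — set x6 = False.
Pure literal: x8 appears only negated; assign x8 = False.
Set x2 = True and propagate.
  then x7 is forced to False.
x1, x5 are now unconstrained; take x1 = True, x5 = False.

x1=True, x2=True, x3=False, x4=True, x5=False, x6=False, x7=False, x8=False, x9=False, x10=False, x11=True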